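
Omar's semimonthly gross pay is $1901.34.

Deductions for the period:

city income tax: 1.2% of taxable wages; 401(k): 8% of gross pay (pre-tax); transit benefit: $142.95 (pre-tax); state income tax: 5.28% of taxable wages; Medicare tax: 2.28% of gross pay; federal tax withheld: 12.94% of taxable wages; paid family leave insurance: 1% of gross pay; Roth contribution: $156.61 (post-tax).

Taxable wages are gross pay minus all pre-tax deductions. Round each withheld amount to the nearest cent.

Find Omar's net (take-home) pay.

401(k): $1901.34 × 0.08 = $152.11
Transit benefit: $142.95
Pre-tax total = $152.11 + $142.95 = $295.06
Taxable wages = $1901.34 − $295.06 = $1606.28
State income tax: $1606.28 × 0.0528 = $84.81
City income tax: $1606.28 × 0.012 = $19.28
Federal tax withheld: $1606.28 × 0.1294 = $207.85
Medicare tax: $1901.34 × 0.0228 = $43.35
Paid family leave insurance: $1901.34 × 0.01 = $19.01
Roth contribution: $156.61
Total deductions = $152.11 + $142.95 + $84.81 + $19.28 + $207.85 + $43.35 + $19.01 + $156.61 = $825.97
Net pay = $1901.34 − $825.97 = $1075.37

$1075.37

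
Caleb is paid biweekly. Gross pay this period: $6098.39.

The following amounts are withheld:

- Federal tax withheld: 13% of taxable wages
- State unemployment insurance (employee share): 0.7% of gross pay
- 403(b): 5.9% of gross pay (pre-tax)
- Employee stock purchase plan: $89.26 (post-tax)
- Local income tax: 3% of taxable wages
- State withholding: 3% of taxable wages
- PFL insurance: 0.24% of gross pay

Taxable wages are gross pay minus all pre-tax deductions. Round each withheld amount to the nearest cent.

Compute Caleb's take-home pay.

$4501.65

403(b): $6098.39 × 0.059 = $359.81
Taxable wages = $6098.39 − $359.81 = $5738.58
Federal tax withheld: $5738.58 × 0.13 = $746.02
State withholding: $5738.58 × 0.03 = $172.16
Local income tax: $5738.58 × 0.03 = $172.16
PFL insurance: $6098.39 × 0.0024 = $14.64
State unemployment insurance (employee share): $6098.39 × 0.007 = $42.69
Employee stock purchase plan: $89.26
Total deductions = $359.81 + $746.02 + $172.16 + $172.16 + $14.64 + $42.69 + $89.26 = $1596.74
Net pay = $6098.39 − $1596.74 = $4501.65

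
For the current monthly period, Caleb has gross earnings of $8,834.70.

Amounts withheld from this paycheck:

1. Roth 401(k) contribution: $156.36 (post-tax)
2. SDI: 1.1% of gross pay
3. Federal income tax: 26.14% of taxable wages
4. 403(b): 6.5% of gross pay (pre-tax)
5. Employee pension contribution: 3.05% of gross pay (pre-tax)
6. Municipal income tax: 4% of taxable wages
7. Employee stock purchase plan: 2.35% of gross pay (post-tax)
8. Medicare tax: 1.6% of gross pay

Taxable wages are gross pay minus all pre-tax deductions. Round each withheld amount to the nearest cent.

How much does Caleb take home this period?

$4,979.98

Employee pension contribution: $8,834.70 × 0.0305 = $269.46
403(b): $8,834.70 × 0.065 = $574.26
Pre-tax total = $269.46 + $574.26 = $843.72
Taxable wages = $8,834.70 − $843.72 = $7,990.98
Federal income tax: $7,990.98 × 0.2614 = $2,088.84
Municipal income tax: $7,990.98 × 0.04 = $319.64
SDI: $8,834.70 × 0.011 = $97.18
Medicare tax: $8,834.70 × 0.016 = $141.36
Roth 401(k) contribution: $156.36
Employee stock purchase plan: $8,834.70 × 0.0235 = $207.62
Total deductions = $269.46 + $574.26 + $2,088.84 + $319.64 + $97.18 + $141.36 + $156.36 + $207.62 = $3,854.72
Net pay = $8,834.70 − $3,854.72 = $4,979.98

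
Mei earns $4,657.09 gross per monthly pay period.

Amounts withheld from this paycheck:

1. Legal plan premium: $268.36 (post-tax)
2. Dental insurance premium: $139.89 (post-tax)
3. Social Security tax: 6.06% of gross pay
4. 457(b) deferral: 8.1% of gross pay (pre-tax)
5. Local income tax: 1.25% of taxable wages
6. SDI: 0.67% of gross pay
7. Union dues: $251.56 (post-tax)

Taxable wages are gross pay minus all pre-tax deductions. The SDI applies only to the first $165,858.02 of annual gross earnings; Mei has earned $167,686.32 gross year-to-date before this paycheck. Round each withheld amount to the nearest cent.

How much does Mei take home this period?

457(b) deferral: $4,657.09 × 0.081 = $377.22
Taxable wages = $4,657.09 − $377.22 = $4,279.87
Local income tax: $4,279.87 × 0.0125 = $53.50
SDI: annual cap $165,858.02 already reached (YTD $167,686.32), so $0.00
Social Security tax: $4,657.09 × 0.0606 = $282.22
Legal plan premium: $268.36
Dental insurance premium: $139.89
Union dues: $251.56
Total deductions = $377.22 + $53.50 + $0.00 + $282.22 + $268.36 + $139.89 + $251.56 = $1,372.75
Net pay = $4,657.09 − $1,372.75 = $3,284.34

$3,284.34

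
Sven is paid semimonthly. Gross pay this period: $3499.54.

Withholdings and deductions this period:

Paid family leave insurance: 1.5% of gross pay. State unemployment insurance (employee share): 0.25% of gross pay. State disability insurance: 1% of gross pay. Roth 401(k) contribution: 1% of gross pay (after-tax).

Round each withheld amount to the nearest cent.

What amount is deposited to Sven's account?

$3368.30

Paid family leave insurance: $3499.54 × 0.015 = $52.49
State unemployment insurance (employee share): $3499.54 × 0.0025 = $8.75
State disability insurance: $3499.54 × 0.01 = $35.00
Roth 401(k) contribution: $3499.54 × 0.01 = $35.00
Total deductions = $52.49 + $8.75 + $35.00 + $35.00 = $131.24
Net pay = $3499.54 − $131.24 = $3368.30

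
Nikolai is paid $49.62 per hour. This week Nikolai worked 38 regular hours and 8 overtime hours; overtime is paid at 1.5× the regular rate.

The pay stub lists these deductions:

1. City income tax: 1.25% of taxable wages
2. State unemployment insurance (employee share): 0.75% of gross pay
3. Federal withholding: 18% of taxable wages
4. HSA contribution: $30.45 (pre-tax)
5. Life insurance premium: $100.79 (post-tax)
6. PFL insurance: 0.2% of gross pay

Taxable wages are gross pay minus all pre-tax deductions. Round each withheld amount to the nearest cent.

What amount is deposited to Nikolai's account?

$1,854.46

Regular pay: 38 × $49.62 = $1,885.56
Overtime pay: 8 × $49.62 × 1.5 = $595.44
Gross pay = $1,885.56 + $595.44 = $2,481.00
HSA contribution: $30.45
Taxable wages = $2,481.00 − $30.45 = $2,450.55
City income tax: $2,450.55 × 0.0125 = $30.63
Federal withholding: $2,450.55 × 0.18 = $441.10
State unemployment insurance (employee share): $2,481.00 × 0.0075 = $18.61
PFL insurance: $2,481.00 × 0.002 = $4.96
Life insurance premium: $100.79
Total deductions = $30.45 + $30.63 + $441.10 + $18.61 + $4.96 + $100.79 = $626.54
Net pay = $2,481.00 − $626.54 = $1,854.46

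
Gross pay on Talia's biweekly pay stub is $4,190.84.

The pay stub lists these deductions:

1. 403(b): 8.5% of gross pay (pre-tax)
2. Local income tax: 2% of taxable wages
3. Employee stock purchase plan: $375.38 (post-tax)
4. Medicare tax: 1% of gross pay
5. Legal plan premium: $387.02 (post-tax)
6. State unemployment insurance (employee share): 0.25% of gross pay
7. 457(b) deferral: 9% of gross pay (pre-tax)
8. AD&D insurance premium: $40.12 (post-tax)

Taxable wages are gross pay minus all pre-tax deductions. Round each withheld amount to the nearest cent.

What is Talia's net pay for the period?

403(b): $4,190.84 × 0.085 = $356.22
457(b) deferral: $4,190.84 × 0.09 = $377.18
Pre-tax total = $356.22 + $377.18 = $733.40
Taxable wages = $4,190.84 − $733.40 = $3,457.44
Local income tax: $3,457.44 × 0.02 = $69.15
State unemployment insurance (employee share): $4,190.84 × 0.0025 = $10.48
Medicare tax: $4,190.84 × 0.01 = $41.91
AD&D insurance premium: $40.12
Legal plan premium: $387.02
Employee stock purchase plan: $375.38
Total deductions = $356.22 + $377.18 + $69.15 + $10.48 + $41.91 + $40.12 + $387.02 + $375.38 = $1,657.46
Net pay = $4,190.84 − $1,657.46 = $2,533.38

$2,533.38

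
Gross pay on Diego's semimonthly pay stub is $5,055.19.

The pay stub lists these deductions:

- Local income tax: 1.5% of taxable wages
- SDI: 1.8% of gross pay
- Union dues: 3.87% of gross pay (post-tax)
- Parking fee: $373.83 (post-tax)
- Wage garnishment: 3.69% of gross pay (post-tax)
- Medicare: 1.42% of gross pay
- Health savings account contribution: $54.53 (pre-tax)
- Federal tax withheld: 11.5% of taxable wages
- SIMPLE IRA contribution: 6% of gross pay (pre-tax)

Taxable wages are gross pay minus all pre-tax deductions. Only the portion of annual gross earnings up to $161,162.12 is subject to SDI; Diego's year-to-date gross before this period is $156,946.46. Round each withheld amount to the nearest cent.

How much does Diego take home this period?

SIMPLE IRA contribution: $5,055.19 × 0.06 = $303.31
Health savings account contribution: $54.53
Pre-tax total = $303.31 + $54.53 = $357.84
Taxable wages = $5,055.19 − $357.84 = $4,697.35
Local income tax: $4,697.35 × 0.015 = $70.46
Federal tax withheld: $4,697.35 × 0.115 = $540.20
SDI: only $161,162.12 − $156,946.46 = $4,215.66 of this check is subject → $4,215.66 × 0.018 = $75.88
Medicare: $5,055.19 × 0.0142 = $71.78
Parking fee: $373.83
Wage garnishment: $5,055.19 × 0.0369 = $186.54
Union dues: $5,055.19 × 0.0387 = $195.64
Total deductions = $303.31 + $54.53 + $70.46 + $540.20 + $75.88 + $71.78 + $373.83 + $186.54 + $195.64 = $1,872.17
Net pay = $5,055.19 − $1,872.17 = $3,183.02

$3,183.02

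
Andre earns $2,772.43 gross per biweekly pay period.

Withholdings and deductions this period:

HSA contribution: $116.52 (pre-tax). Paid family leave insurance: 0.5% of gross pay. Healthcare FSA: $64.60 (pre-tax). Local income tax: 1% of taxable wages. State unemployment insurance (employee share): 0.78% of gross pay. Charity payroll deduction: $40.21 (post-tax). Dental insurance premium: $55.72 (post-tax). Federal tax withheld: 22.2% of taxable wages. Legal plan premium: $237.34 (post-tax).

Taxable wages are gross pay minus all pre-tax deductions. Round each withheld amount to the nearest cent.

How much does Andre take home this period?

$1,621.38

HSA contribution: $116.52
Healthcare FSA: $64.60
Pre-tax total = $116.52 + $64.60 = $181.12
Taxable wages = $2,772.43 − $181.12 = $2,591.31
Local income tax: $2,591.31 × 0.01 = $25.91
Federal tax withheld: $2,591.31 × 0.222 = $575.27
Paid family leave insurance: $2,772.43 × 0.005 = $13.86
State unemployment insurance (employee share): $2,772.43 × 0.0078 = $21.62
Legal plan premium: $237.34
Dental insurance premium: $55.72
Charity payroll deduction: $40.21
Total deductions = $116.52 + $64.60 + $25.91 + $575.27 + $13.86 + $21.62 + $237.34 + $55.72 + $40.21 = $1,151.05
Net pay = $2,772.43 − $1,151.05 = $1,621.38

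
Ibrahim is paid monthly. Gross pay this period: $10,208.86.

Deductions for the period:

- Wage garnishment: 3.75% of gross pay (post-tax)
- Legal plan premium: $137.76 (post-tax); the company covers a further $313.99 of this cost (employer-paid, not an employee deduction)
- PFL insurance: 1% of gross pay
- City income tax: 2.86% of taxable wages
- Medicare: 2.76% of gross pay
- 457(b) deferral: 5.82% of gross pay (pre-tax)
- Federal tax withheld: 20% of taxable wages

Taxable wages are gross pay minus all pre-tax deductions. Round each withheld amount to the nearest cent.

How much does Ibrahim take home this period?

$6,512.34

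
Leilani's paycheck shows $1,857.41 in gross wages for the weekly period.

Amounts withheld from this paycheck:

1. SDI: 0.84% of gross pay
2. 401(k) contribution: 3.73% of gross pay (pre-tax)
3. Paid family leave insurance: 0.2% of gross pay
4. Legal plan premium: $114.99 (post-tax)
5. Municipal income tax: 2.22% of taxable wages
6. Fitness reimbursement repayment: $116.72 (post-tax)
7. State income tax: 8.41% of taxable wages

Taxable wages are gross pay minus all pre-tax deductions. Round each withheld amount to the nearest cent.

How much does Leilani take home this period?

401(k) contribution: $1,857.41 × 0.0373 = $69.28
Taxable wages = $1,857.41 − $69.28 = $1,788.13
Municipal income tax: $1,788.13 × 0.0222 = $39.70
State income tax: $1,788.13 × 0.0841 = $150.38
Paid family leave insurance: $1,857.41 × 0.002 = $3.71
SDI: $1,857.41 × 0.0084 = $15.60
Fitness reimbursement repayment: $116.72
Legal plan premium: $114.99
Total deductions = $69.28 + $39.70 + $150.38 + $3.71 + $15.60 + $116.72 + $114.99 = $510.38
Net pay = $1,857.41 − $510.38 = $1,347.03

$1,347.03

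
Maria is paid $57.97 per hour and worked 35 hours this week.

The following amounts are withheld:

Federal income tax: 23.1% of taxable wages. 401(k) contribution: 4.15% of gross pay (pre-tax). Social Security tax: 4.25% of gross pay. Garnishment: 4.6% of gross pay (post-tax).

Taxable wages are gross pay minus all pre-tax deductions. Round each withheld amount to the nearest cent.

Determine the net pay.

$1,315.95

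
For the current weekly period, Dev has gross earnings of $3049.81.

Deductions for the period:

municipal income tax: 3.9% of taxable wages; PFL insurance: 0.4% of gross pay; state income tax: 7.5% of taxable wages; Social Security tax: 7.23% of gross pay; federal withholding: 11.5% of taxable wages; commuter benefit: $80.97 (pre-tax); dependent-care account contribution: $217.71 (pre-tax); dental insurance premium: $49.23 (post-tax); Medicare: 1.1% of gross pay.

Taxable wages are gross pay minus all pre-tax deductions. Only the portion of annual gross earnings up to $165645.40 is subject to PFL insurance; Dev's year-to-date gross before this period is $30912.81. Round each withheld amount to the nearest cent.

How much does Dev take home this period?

$1805.65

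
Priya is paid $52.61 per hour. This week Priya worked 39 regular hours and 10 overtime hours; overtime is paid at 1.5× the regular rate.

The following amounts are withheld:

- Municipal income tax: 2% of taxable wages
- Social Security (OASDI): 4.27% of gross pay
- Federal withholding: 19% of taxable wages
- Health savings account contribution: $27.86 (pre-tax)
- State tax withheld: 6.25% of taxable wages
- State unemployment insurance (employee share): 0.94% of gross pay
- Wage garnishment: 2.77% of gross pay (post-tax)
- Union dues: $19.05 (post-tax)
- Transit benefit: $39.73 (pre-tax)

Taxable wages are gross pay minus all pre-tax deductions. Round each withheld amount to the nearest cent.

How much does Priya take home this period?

$1,771.86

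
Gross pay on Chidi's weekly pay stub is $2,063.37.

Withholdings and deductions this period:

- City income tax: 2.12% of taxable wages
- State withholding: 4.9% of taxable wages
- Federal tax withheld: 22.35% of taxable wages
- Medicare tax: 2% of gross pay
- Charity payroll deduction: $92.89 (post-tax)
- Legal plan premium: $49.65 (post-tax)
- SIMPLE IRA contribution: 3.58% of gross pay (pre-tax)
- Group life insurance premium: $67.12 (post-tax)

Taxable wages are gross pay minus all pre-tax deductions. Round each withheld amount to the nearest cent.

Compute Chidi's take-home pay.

$1,154.25

SIMPLE IRA contribution: $2,063.37 × 0.0358 = $73.87
Taxable wages = $2,063.37 − $73.87 = $1,989.50
Federal tax withheld: $1,989.50 × 0.2235 = $444.65
State withholding: $1,989.50 × 0.049 = $97.49
City income tax: $1,989.50 × 0.0212 = $42.18
Medicare tax: $2,063.37 × 0.02 = $41.27
Legal plan premium: $49.65
Group life insurance premium: $67.12
Charity payroll deduction: $92.89
Total deductions = $73.87 + $444.65 + $97.49 + $42.18 + $41.27 + $49.65 + $67.12 + $92.89 = $909.12
Net pay = $2,063.37 − $909.12 = $1,154.25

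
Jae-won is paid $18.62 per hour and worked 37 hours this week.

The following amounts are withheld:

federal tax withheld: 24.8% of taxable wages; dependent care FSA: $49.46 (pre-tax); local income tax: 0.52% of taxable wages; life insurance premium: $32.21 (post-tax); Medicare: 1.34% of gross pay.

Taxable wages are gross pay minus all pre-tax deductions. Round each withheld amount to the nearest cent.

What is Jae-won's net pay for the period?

Gross pay: 37 × $18.62 = $688.94
Dependent care FSA: $49.46
Taxable wages = $688.94 − $49.46 = $639.48
Federal tax withheld: $639.48 × 0.248 = $158.59
Local income tax: $639.48 × 0.0052 = $3.33
Medicare: $688.94 × 0.0134 = $9.23
Life insurance premium: $32.21
Total deductions = $49.46 + $158.59 + $3.33 + $9.23 + $32.21 = $252.82
Net pay = $688.94 − $252.82 = $436.12

$436.12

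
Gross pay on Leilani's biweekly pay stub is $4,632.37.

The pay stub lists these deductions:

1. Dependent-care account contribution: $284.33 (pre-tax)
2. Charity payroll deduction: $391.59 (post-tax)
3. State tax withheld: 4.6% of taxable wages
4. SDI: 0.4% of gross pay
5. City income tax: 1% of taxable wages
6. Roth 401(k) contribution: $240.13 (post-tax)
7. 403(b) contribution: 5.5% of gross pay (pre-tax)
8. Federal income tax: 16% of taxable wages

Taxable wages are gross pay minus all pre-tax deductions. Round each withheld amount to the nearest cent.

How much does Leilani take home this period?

$2,558.87

403(b) contribution: $4,632.37 × 0.055 = $254.78
Dependent-care account contribution: $284.33
Pre-tax total = $254.78 + $284.33 = $539.11
Taxable wages = $4,632.37 − $539.11 = $4,093.26
State tax withheld: $4,093.26 × 0.046 = $188.29
City income tax: $4,093.26 × 0.01 = $40.93
Federal income tax: $4,093.26 × 0.16 = $654.92
SDI: $4,632.37 × 0.004 = $18.53
Roth 401(k) contribution: $240.13
Charity payroll deduction: $391.59
Total deductions = $254.78 + $284.33 + $188.29 + $40.93 + $654.92 + $18.53 + $240.13 + $391.59 = $2,073.50
Net pay = $4,632.37 − $2,073.50 = $2,558.87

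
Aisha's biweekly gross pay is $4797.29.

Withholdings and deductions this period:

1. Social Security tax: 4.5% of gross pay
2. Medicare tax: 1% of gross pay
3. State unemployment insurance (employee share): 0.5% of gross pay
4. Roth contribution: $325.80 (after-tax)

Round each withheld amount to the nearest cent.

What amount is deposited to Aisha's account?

Medicare tax: $4797.29 × 0.01 = $47.97
Social Security tax: $4797.29 × 0.045 = $215.88
State unemployment insurance (employee share): $4797.29 × 0.005 = $23.99
Roth contribution: $325.80
Total deductions = $47.97 + $215.88 + $23.99 + $325.80 = $613.64
Net pay = $4797.29 − $613.64 = $4183.65

$4183.65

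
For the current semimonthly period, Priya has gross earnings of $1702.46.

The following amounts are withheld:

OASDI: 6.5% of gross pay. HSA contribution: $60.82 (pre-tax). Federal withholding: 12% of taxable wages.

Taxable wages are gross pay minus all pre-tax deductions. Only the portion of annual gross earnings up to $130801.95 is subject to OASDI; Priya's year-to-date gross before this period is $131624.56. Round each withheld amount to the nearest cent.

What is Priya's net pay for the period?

HSA contribution: $60.82
Taxable wages = $1702.46 − $60.82 = $1641.64
Federal withholding: $1641.64 × 0.12 = $197.00
OASDI: annual cap $130801.95 already reached (YTD $131624.56), so $0.00
Total deductions = $60.82 + $197.00 + $0.00 = $257.82
Net pay = $1702.46 − $257.82 = $1444.64

$1444.64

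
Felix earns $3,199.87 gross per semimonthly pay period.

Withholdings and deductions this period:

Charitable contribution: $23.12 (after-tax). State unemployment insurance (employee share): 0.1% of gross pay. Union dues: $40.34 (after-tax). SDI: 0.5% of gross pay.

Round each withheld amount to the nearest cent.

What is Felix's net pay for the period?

SDI: $3,199.87 × 0.005 = $16.00
State unemployment insurance (employee share): $3,199.87 × 0.001 = $3.20
Charitable contribution: $23.12
Union dues: $40.34
Total deductions = $16.00 + $3.20 + $23.12 + $40.34 = $82.66
Net pay = $3,199.87 − $82.66 = $3,117.21

$3,117.21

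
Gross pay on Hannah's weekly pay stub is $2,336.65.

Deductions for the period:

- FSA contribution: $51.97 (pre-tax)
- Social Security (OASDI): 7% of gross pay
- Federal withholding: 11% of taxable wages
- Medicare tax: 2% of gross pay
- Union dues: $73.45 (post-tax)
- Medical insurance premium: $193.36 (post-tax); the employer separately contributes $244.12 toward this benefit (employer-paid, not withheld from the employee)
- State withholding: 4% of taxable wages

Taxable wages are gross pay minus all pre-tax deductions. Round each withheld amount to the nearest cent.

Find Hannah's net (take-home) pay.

$1,464.87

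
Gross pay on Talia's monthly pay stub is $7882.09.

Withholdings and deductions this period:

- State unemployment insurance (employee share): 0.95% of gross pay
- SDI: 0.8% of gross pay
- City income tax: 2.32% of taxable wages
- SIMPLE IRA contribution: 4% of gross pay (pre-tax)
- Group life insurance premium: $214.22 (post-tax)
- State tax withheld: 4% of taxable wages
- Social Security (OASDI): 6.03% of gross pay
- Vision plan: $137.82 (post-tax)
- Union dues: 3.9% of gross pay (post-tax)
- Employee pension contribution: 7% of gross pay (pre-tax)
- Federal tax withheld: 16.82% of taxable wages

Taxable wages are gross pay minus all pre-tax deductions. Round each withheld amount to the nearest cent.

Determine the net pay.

$4119.11

Employee pension contribution: $7882.09 × 0.07 = $551.75
SIMPLE IRA contribution: $7882.09 × 0.04 = $315.28
Pre-tax total = $551.75 + $315.28 = $867.03
Taxable wages = $7882.09 − $867.03 = $7015.06
City income tax: $7015.06 × 0.0232 = $162.75
State tax withheld: $7015.06 × 0.04 = $280.60
Federal tax withheld: $7015.06 × 0.1682 = $1179.93
State unemployment insurance (employee share): $7882.09 × 0.0095 = $74.88
Social Security (OASDI): $7882.09 × 0.0603 = $475.29
SDI: $7882.09 × 0.008 = $63.06
Vision plan: $137.82
Group life insurance premium: $214.22
Union dues: $7882.09 × 0.039 = $307.40
Total deductions = $551.75 + $315.28 + $162.75 + $280.60 + $1179.93 + $74.88 + $475.29 + $63.06 + $137.82 + $214.22 + $307.40 = $3762.98
Net pay = $7882.09 − $3762.98 = $4119.11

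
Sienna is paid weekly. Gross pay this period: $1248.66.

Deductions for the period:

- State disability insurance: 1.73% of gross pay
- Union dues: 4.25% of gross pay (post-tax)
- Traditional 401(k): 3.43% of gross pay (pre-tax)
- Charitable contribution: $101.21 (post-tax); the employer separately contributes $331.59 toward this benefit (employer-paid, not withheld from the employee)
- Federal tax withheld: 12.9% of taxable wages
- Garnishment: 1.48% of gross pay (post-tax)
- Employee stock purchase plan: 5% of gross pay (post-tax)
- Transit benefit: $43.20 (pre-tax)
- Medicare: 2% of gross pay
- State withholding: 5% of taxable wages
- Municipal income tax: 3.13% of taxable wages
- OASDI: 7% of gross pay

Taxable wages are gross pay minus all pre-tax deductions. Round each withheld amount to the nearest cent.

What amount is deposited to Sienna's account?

Traditional 401(k): $1248.66 × 0.0343 = $42.83
Transit benefit: $43.20
Pre-tax total = $42.83 + $43.20 = $86.03
Taxable wages = $1248.66 − $86.03 = $1162.63
State withholding: $1162.63 × 0.05 = $58.13
Federal tax withheld: $1162.63 × 0.129 = $149.98
Municipal income tax: $1162.63 × 0.0313 = $36.39
Medicare: $1248.66 × 0.02 = $24.97
OASDI: $1248.66 × 0.07 = $87.41
State disability insurance: $1248.66 × 0.0173 = $21.60
Employee stock purchase plan: $1248.66 × 0.05 = $62.43
Garnishment: $1248.66 × 0.0148 = $18.48
Union dues: $1248.66 × 0.0425 = $53.07
Charitable contribution: $101.21
(Employer's $331.59 toward charitable contribution is not withheld from the employee.)
Total deductions = $42.83 + $43.20 + $58.13 + $149.98 + $36.39 + $24.97 + $87.41 + $21.60 + $62.43 + $18.48 + $53.07 + $101.21 = $699.70
Net pay = $1248.66 − $699.70 = $548.96

$548.96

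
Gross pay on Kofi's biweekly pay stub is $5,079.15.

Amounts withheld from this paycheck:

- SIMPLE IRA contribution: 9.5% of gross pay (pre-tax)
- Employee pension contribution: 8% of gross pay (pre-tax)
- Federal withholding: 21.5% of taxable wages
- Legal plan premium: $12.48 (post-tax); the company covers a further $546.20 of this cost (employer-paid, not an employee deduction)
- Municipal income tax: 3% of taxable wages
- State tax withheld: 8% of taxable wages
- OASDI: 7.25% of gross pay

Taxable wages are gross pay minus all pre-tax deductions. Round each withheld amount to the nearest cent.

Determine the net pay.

SIMPLE IRA contribution: $5,079.15 × 0.095 = $482.52
Employee pension contribution: $5,079.15 × 0.08 = $406.33
Pre-tax total = $482.52 + $406.33 = $888.85
Taxable wages = $5,079.15 − $888.85 = $4,190.30
State tax withheld: $4,190.30 × 0.08 = $335.22
Federal withholding: $4,190.30 × 0.215 = $900.91
Municipal income tax: $4,190.30 × 0.03 = $125.71
OASDI: $5,079.15 × 0.0725 = $368.24
Legal plan premium: $12.48
(Employer's $546.20 toward legal plan premium is not withheld from the employee.)
Total deductions = $482.52 + $406.33 + $335.22 + $900.91 + $125.71 + $368.24 + $12.48 = $2,631.41
Net pay = $5,079.15 − $2,631.41 = $2,447.74

$2,447.74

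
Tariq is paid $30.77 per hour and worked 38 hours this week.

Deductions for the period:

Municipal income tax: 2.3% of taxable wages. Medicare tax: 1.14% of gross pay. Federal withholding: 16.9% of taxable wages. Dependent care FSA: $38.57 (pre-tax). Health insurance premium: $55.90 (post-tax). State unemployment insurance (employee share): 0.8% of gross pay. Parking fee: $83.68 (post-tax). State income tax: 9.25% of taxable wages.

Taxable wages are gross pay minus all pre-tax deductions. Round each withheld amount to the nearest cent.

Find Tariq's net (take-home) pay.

$646.74

Gross pay: 38 × $30.77 = $1,169.26
Dependent care FSA: $38.57
Taxable wages = $1,169.26 − $38.57 = $1,130.69
Municipal income tax: $1,130.69 × 0.023 = $26.01
Federal withholding: $1,130.69 × 0.169 = $191.09
State income tax: $1,130.69 × 0.0925 = $104.59
Medicare tax: $1,169.26 × 0.0114 = $13.33
State unemployment insurance (employee share): $1,169.26 × 0.008 = $9.35
Health insurance premium: $55.90
Parking fee: $83.68
Total deductions = $38.57 + $26.01 + $191.09 + $104.59 + $13.33 + $9.35 + $55.90 + $83.68 = $522.52
Net pay = $1,169.26 − $522.52 = $646.74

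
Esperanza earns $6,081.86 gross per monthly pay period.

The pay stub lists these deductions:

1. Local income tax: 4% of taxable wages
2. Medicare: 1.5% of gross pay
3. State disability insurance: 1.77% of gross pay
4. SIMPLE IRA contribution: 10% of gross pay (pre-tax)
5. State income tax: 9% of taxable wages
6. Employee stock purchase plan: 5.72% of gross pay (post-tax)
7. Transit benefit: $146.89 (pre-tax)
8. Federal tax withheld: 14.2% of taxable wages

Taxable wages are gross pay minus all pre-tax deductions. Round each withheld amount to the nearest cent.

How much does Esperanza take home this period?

$3,331.14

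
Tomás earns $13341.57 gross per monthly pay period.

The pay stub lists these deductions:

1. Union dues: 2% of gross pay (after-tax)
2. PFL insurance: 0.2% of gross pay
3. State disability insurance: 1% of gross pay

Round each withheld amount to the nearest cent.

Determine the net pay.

State disability insurance: $13341.57 × 0.01 = $133.42
PFL insurance: $13341.57 × 0.002 = $26.68
Union dues: $13341.57 × 0.02 = $266.83
Total deductions = $133.42 + $26.68 + $266.83 = $426.93
Net pay = $13341.57 − $426.93 = $12914.64

$12914.64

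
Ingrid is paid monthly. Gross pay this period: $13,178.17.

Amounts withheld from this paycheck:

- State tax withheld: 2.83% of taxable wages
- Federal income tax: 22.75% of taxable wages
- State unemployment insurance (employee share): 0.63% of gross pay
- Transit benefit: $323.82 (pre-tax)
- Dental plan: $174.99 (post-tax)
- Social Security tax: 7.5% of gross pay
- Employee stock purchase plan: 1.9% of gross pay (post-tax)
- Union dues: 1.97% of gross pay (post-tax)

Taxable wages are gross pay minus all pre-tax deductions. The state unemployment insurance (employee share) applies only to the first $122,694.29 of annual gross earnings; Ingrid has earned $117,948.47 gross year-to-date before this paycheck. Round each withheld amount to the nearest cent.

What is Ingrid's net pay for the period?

Transit benefit: $323.82
Taxable wages = $13,178.17 − $323.82 = $12,854.35
Federal income tax: $12,854.35 × 0.2275 = $2,924.36
State tax withheld: $12,854.35 × 0.0283 = $363.78
State unemployment insurance (employee share): only $122,694.29 − $117,948.47 = $4,745.82 of this check is subject → $4,745.82 × 0.0063 = $29.90
Social Security tax: $13,178.17 × 0.075 = $988.36
Employee stock purchase plan: $13,178.17 × 0.019 = $250.39
Dental plan: $174.99
Union dues: $13,178.17 × 0.0197 = $259.61
Total deductions = $323.82 + $2,924.36 + $363.78 + $29.90 + $988.36 + $250.39 + $174.99 + $259.61 = $5,315.21
Net pay = $13,178.17 − $5,315.21 = $7,862.96

$7,862.96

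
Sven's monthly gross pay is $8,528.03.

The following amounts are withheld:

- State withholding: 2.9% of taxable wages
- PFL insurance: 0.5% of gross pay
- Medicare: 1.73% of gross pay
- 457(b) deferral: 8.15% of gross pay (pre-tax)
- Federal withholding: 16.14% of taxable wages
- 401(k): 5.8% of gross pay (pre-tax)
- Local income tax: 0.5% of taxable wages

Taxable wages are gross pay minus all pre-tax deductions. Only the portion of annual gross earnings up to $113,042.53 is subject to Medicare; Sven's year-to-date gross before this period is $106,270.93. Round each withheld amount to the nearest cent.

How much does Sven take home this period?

$5,744.67

401(k): $8,528.03 × 0.058 = $494.63
457(b) deferral: $8,528.03 × 0.0815 = $695.03
Pre-tax total = $494.63 + $695.03 = $1,189.66
Taxable wages = $8,528.03 − $1,189.66 = $7,338.37
State withholding: $7,338.37 × 0.029 = $212.81
Federal withholding: $7,338.37 × 0.1614 = $1,184.41
Local income tax: $7,338.37 × 0.005 = $36.69
Medicare: only $113,042.53 − $106,270.93 = $6,771.60 of this check is subject → $6,771.60 × 0.0173 = $117.15
PFL insurance: $8,528.03 × 0.005 = $42.64
Total deductions = $494.63 + $695.03 + $212.81 + $1,184.41 + $36.69 + $117.15 + $42.64 = $2,783.36
Net pay = $8,528.03 − $2,783.36 = $5,744.67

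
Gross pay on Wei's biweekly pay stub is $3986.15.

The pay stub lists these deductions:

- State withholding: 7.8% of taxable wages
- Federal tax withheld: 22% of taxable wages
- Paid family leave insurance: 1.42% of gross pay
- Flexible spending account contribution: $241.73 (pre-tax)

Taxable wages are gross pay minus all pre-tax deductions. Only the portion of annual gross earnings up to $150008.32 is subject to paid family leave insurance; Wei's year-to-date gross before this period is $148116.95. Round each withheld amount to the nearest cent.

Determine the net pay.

$2601.73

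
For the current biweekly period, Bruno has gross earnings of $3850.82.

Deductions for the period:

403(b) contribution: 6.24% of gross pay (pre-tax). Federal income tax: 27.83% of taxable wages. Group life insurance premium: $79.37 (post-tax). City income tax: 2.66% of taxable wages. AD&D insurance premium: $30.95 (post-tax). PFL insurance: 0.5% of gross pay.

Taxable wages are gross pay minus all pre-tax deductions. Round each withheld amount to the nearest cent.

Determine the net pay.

403(b) contribution: $3850.82 × 0.0624 = $240.29
Taxable wages = $3850.82 − $240.29 = $3610.53
Federal income tax: $3610.53 × 0.2783 = $1004.81
City income tax: $3610.53 × 0.0266 = $96.04
PFL insurance: $3850.82 × 0.005 = $19.25
Group life insurance premium: $79.37
AD&D insurance premium: $30.95
Total deductions = $240.29 + $1004.81 + $96.04 + $19.25 + $79.37 + $30.95 = $1470.71
Net pay = $3850.82 − $1470.71 = $2380.11

$2380.11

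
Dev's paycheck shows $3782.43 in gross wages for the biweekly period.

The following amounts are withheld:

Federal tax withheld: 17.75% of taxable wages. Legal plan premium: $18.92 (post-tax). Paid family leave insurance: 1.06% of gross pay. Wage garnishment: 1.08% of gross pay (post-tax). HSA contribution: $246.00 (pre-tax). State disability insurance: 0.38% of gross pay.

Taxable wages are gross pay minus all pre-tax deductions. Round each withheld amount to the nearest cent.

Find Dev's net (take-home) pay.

HSA contribution: $246.00
Taxable wages = $3782.43 − $246.00 = $3536.43
Federal tax withheld: $3536.43 × 0.1775 = $627.72
State disability insurance: $3782.43 × 0.0038 = $14.37
Paid family leave insurance: $3782.43 × 0.0106 = $40.09
Legal plan premium: $18.92
Wage garnishment: $3782.43 × 0.0108 = $40.85
Total deductions = $246.00 + $627.72 + $14.37 + $40.09 + $18.92 + $40.85 = $987.95
Net pay = $3782.43 − $987.95 = $2794.48

$2794.48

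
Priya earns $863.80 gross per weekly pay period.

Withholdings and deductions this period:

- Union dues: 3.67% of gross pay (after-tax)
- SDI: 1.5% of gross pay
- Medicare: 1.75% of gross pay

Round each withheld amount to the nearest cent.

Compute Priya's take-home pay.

$804.02

SDI: $863.80 × 0.015 = $12.96
Medicare: $863.80 × 0.0175 = $15.12
Union dues: $863.80 × 0.0367 = $31.70
Total deductions = $12.96 + $15.12 + $31.70 = $59.78
Net pay = $863.80 − $59.78 = $804.02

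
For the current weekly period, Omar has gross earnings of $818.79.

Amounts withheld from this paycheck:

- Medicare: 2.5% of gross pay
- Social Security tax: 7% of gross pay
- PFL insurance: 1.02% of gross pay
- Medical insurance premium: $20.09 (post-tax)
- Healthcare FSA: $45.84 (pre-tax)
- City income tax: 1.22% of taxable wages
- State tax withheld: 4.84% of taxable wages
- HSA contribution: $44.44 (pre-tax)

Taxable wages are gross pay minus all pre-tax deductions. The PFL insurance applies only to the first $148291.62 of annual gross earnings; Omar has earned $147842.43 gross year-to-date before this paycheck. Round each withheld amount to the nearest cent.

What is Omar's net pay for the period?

Healthcare FSA: $45.84
HSA contribution: $44.44
Pre-tax total = $45.84 + $44.44 = $90.28
Taxable wages = $818.79 − $90.28 = $728.51
City income tax: $728.51 × 0.0122 = $8.89
State tax withheld: $728.51 × 0.0484 = $35.26
Medicare: $818.79 × 0.025 = $20.47
PFL insurance: only $148291.62 − $147842.43 = $449.19 of this check is subject → $449.19 × 0.0102 = $4.58
Social Security tax: $818.79 × 0.07 = $57.32
Medical insurance premium: $20.09
Total deductions = $45.84 + $44.44 + $8.89 + $35.26 + $20.47 + $4.58 + $57.32 + $20.09 = $236.89
Net pay = $818.79 − $236.89 = $581.90

$581.90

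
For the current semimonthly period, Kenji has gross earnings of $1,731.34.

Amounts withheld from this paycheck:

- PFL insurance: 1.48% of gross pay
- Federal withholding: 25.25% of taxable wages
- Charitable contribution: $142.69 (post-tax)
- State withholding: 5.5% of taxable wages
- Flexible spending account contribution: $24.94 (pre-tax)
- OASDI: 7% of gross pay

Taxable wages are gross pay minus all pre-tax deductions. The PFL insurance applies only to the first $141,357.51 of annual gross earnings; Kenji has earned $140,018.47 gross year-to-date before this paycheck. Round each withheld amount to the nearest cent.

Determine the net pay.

$897.98

Flexible spending account contribution: $24.94
Taxable wages = $1,731.34 − $24.94 = $1,706.40
Federal withholding: $1,706.40 × 0.2525 = $430.87
State withholding: $1,706.40 × 0.055 = $93.85
PFL insurance: only $141,357.51 − $140,018.47 = $1,339.04 of this check is subject → $1,339.04 × 0.0148 = $19.82
OASDI: $1,731.34 × 0.07 = $121.19
Charitable contribution: $142.69
Total deductions = $24.94 + $430.87 + $93.85 + $19.82 + $121.19 + $142.69 = $833.36
Net pay = $1,731.34 − $833.36 = $897.98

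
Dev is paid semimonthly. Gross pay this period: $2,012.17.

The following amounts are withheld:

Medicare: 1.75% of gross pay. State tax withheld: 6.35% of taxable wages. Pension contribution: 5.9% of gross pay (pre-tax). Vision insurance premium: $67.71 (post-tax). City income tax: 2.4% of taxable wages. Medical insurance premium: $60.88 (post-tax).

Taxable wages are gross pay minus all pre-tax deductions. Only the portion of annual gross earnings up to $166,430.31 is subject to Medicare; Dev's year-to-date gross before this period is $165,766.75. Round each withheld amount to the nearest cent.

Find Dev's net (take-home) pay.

Pension contribution: $2,012.17 × 0.059 = $118.72
Taxable wages = $2,012.17 − $118.72 = $1,893.45
State tax withheld: $1,893.45 × 0.0635 = $120.23
City income tax: $1,893.45 × 0.024 = $45.44
Medicare: only $166,430.31 − $165,766.75 = $663.56 of this check is subject → $663.56 × 0.0175 = $11.61
Vision insurance premium: $67.71
Medical insurance premium: $60.88
Total deductions = $118.72 + $120.23 + $45.44 + $11.61 + $67.71 + $60.88 = $424.59
Net pay = $2,012.17 − $424.59 = $1,587.58

$1,587.58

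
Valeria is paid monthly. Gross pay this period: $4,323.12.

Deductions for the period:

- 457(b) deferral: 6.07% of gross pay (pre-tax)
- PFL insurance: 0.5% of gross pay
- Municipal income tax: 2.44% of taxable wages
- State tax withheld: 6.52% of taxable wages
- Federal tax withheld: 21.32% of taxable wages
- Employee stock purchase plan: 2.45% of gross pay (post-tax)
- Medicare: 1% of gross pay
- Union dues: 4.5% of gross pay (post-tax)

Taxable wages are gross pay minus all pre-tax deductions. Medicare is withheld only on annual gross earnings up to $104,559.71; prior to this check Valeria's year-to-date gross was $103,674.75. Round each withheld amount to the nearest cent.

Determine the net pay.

457(b) deferral: $4,323.12 × 0.0607 = $262.41
Taxable wages = $4,323.12 − $262.41 = $4,060.71
Municipal income tax: $4,060.71 × 0.0244 = $99.08
State tax withheld: $4,060.71 × 0.0652 = $264.76
Federal tax withheld: $4,060.71 × 0.2132 = $865.74
Medicare: only $104,559.71 − $103,674.75 = $884.96 of this check is subject → $884.96 × 0.01 = $8.85
PFL insurance: $4,323.12 × 0.005 = $21.62
Employee stock purchase plan: $4,323.12 × 0.0245 = $105.92
Union dues: $4,323.12 × 0.045 = $194.54
Total deductions = $262.41 + $99.08 + $264.76 + $865.74 + $8.85 + $21.62 + $105.92 + $194.54 = $1,822.92
Net pay = $4,323.12 − $1,822.92 = $2,500.20

$2,500.20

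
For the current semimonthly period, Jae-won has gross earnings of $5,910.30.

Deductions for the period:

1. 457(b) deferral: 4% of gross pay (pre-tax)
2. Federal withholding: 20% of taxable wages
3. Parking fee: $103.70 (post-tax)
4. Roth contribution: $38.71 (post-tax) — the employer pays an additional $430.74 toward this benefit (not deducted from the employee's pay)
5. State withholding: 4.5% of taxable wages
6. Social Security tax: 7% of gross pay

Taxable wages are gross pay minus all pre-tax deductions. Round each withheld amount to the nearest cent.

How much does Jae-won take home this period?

$3,727.65

457(b) deferral: $5,910.30 × 0.04 = $236.41
Taxable wages = $5,910.30 − $236.41 = $5,673.89
Federal withholding: $5,673.89 × 0.2 = $1,134.78
State withholding: $5,673.89 × 0.045 = $255.33
Social Security tax: $5,910.30 × 0.07 = $413.72
Roth contribution: $38.71
Parking fee: $103.70
(Employer's $430.74 toward Roth contribution is not withheld from the employee.)
Total deductions = $236.41 + $1,134.78 + $255.33 + $413.72 + $38.71 + $103.70 = $2,182.65
Net pay = $5,910.30 − $2,182.65 = $3,727.65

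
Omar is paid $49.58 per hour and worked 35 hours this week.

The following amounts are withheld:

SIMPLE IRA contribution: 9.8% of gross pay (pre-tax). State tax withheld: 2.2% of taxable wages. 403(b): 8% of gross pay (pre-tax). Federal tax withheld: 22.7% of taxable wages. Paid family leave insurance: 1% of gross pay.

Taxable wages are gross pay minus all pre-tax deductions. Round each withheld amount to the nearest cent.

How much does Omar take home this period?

$1,053.89

Gross pay: 35 × $49.58 = $1,735.30
SIMPLE IRA contribution: $1,735.30 × 0.098 = $170.06
403(b): $1,735.30 × 0.08 = $138.82
Pre-tax total = $170.06 + $138.82 = $308.88
Taxable wages = $1,735.30 − $308.88 = $1,426.42
State tax withheld: $1,426.42 × 0.022 = $31.38
Federal tax withheld: $1,426.42 × 0.227 = $323.80
Paid family leave insurance: $1,735.30 × 0.01 = $17.35
Total deductions = $170.06 + $138.82 + $31.38 + $323.80 + $17.35 = $681.41
Net pay = $1,735.30 − $681.41 = $1,053.89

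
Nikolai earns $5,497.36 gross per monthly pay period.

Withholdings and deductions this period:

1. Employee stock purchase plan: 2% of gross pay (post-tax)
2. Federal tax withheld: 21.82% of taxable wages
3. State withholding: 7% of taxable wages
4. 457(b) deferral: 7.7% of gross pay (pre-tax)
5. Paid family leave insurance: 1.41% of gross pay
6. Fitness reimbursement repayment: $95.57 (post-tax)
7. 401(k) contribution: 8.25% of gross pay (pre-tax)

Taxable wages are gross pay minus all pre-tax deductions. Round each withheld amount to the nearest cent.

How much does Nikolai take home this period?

457(b) deferral: $5,497.36 × 0.077 = $423.30
401(k) contribution: $5,497.36 × 0.0825 = $453.53
Pre-tax total = $423.30 + $453.53 = $876.83
Taxable wages = $5,497.36 − $876.83 = $4,620.53
Federal tax withheld: $4,620.53 × 0.2182 = $1,008.20
State withholding: $4,620.53 × 0.07 = $323.44
Paid family leave insurance: $5,497.36 × 0.0141 = $77.51
Fitness reimbursement repayment: $95.57
Employee stock purchase plan: $5,497.36 × 0.02 = $109.95
Total deductions = $423.30 + $453.53 + $1,008.20 + $323.44 + $77.51 + $95.57 + $109.95 = $2,491.50
Net pay = $5,497.36 − $2,491.50 = $3,005.86

$3,005.86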